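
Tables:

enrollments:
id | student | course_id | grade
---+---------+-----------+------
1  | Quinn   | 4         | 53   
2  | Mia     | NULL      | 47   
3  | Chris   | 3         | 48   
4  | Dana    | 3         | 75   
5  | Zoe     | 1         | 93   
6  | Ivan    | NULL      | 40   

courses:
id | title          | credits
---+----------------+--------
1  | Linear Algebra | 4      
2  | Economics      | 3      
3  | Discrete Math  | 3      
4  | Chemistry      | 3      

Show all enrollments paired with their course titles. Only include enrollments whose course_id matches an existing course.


INNER JOIN keeps only enrollments rows whose course_id matches an id in courses. Walk through each enrollment:
  - enrollment 1 (Quinn): course_id=4 -> matches Chemistry
  - enrollment 2 (Mia): course_id=NULL, no match -> dropped
  - enrollment 3 (Chris): course_id=3 -> matches Discrete Math
  - enrollment 4 (Dana): course_id=3 -> matches Discrete Math
  - enrollment 5 (Zoe): course_id=1 -> matches Linear Algebra
  - enrollment 6 (Ivan): course_id=NULL, no match -> dropped
So 2 of 6 rows are dropped.

SQL:
SELECT a.student, b.title AS course
FROM enrollments a
INNER JOIN courses b ON a.course_id = b.id

Result:
student | course        
--------+---------------
Quinn   | Chemistry     
Chris   | Discrete Math 
Dana    | Discrete Math 
Zoe     | Linear Algebra


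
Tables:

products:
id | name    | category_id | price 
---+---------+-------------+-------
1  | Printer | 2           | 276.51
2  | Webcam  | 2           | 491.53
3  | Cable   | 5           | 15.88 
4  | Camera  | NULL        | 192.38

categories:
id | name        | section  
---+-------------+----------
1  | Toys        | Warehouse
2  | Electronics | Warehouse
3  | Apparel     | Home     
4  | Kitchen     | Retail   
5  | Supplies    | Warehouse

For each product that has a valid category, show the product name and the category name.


INNER JOIN keeps only products rows whose category_id matches an id in categories. Walk through each product:
  - product 1 (Printer): category_id=2 -> matches Electronics
  - product 2 (Webcam): category_id=2 -> matches Electronics
  - product 3 (Cable): category_id=5 -> matches Supplies
  - product 4 (Camera): category_id=NULL, no match -> dropped
So 1 of 4 rows is dropped.

SQL:
SELECT a.name, b.name AS category
FROM products a
INNER JOIN categories b ON a.category_id = b.id

Result:
name    | category   
--------+------------
Printer | Electronics
Webcam  | Electronics
Cable   | Supplies   


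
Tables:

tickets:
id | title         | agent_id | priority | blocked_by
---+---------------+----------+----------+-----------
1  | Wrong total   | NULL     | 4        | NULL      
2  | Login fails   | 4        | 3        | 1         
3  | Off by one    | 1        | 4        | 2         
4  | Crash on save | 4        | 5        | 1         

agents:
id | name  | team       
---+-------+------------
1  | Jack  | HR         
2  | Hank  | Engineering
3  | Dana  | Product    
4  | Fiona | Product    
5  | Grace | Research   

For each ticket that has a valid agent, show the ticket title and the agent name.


INNER JOIN keeps only tickets rows whose agent_id matches an id in agents. Walk through each ticket:
  - ticket 1 (Wrong total): agent_id=NULL, no match -> dropped
  - ticket 2 (Login fails): agent_id=4 -> matches Fiona
  - ticket 3 (Off by one): agent_id=1 -> matches Jack
  - ticket 4 (Crash on save): agent_id=4 -> matches Fiona
So 1 of 4 rows is dropped.

SQL:
SELECT a.title, b.name AS agent
FROM tickets a
INNER JOIN agents b ON a.agent_id = b.id

Result:
title         | agent
--------------+------
Login fails   | Fiona
Off by one    | Jack 
Crash on save | Fiona


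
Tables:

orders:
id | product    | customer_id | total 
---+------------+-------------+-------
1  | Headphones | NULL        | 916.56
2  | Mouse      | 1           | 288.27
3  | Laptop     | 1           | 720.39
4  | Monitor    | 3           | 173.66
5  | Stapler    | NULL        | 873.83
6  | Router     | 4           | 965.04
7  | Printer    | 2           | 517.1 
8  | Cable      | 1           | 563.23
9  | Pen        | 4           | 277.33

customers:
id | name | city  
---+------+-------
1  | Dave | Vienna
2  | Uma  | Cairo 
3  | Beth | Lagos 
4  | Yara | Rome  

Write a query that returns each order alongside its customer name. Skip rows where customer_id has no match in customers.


INNER JOIN keeps only orders rows whose customer_id matches an id in customers. Walk through each order:
  - order 1 (Headphones): customer_id=NULL, no match -> dropped
  - order 2 (Mouse): customer_id=1 -> matches Dave
  - order 3 (Laptop): customer_id=1 -> matches Dave
  - order 4 (Monitor): customer_id=3 -> matches Beth
  - order 5 (Stapler): customer_id=NULL, no match -> dropped
  - order 6 (Router): customer_id=4 -> matches Yara
  - order 7 (Printer): customer_id=2 -> matches Uma
  - order 8 (Cable): customer_id=1 -> matches Dave
  - order 9 (Pen): customer_id=4 -> matches Yara
So 2 of 9 rows are dropped.

SQL:
SELECT a.product, b.name AS customer
FROM orders a
INNER JOIN customers b ON a.customer_id = b.id

Result:
product | customer
--------+---------
Mouse   | Dave    
Laptop  | Dave    
Monitor | Beth    
Router  | Yara    
Printer | Uma     
Cable   | Dave    
Pen     | Yara    


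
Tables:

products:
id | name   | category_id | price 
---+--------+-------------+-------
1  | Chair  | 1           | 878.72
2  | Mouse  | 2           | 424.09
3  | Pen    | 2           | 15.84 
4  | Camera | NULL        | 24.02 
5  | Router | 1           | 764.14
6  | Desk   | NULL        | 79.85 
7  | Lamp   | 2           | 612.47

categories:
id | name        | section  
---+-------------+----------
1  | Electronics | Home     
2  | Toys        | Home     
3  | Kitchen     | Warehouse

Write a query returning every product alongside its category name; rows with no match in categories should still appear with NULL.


LEFT JOIN keeps every row from products (the left table); where category_id has no match in categories, the category columns become NULL. Walk through each product:
  - product 1 (Chair): category_id=1 -> matches Electronics
  - product 2 (Mouse): category_id=2 -> matches Toys
  - product 3 (Pen): category_id=2 -> matches Toys
  - product 4 (Camera): category_id=NULL, no match -> kept with NULL
  - product 5 (Router): category_id=1 -> matches Electronics
  - product 6 (Desk): category_id=NULL, no match -> kept with NULL
  - product 7 (Lamp): category_id=2 -> matches Toys
All 7 rows appear; 2 have NULL category.

SQL:
SELECT a.name, b.name AS category
FROM products a
LEFT JOIN categories b ON a.category_id = b.id

Result:
name   | category   
-------+------------
Chair  | Electronics
Mouse  | Toys       
Pen    | Toys       
Camera | NULL       
Router | Electronics
Desk   | NULL       
Lamp   | Toys       


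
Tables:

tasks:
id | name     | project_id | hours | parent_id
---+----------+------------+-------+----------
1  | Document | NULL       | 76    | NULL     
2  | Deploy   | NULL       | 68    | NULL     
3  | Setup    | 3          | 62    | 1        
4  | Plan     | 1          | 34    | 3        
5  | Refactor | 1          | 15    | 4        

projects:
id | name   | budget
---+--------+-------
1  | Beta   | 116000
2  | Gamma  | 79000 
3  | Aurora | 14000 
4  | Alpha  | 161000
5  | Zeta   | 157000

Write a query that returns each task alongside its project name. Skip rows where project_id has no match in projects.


INNER JOIN keeps only tasks rows whose project_id matches an id in projects. Walk through each task:
  - task 1 (Document): project_id=NULL, no match -> dropped
  - task 2 (Deploy): project_id=NULL, no match -> dropped
  - task 3 (Setup): project_id=3 -> matches Aurora
  - task 4 (Plan): project_id=1 -> matches Beta
  - task 5 (Refactor): project_id=1 -> matches Beta
So 2 of 5 rows are dropped.

SQL:
SELECT a.name, b.name AS project
FROM tasks a
INNER JOIN projects b ON a.project_id = b.id

Result:
name     | project
---------+--------
Setup    | Aurora 
Plan     | Beta   
Refactor | Beta   


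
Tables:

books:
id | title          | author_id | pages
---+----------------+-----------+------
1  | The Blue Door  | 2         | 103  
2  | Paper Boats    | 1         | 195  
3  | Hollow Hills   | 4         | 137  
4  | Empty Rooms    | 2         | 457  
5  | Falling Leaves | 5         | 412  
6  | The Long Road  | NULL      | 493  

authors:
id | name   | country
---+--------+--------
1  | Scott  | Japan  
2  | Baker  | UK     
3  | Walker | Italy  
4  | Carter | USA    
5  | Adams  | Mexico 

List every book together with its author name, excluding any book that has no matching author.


INNER JOIN keeps only books rows whose author_id matches an id in authors. Walk through each book:
  - book 1 (The Blue Door): author_id=2 -> matches Baker
  - book 2 (Paper Boats): author_id=1 -> matches Scott
  - book 3 (Hollow Hills): author_id=4 -> matches Carter
  - book 4 (Empty Rooms): author_id=2 -> matches Baker
  - book 5 (Falling Leaves): author_id=5 -> matches Adams
  - book 6 (The Long Road): author_id=NULL, no match -> dropped
So 1 of 6 rows is dropped.

SQL:
SELECT a.title, b.name AS author
FROM books a
INNER JOIN authors b ON a.author_id = b.id

Result:
title          | author
---------------+-------
The Blue Door  | Baker 
Paper Boats    | Scott 
Hollow Hills   | Carter
Empty Rooms    | Baker 
Falling Leaves | Adams 


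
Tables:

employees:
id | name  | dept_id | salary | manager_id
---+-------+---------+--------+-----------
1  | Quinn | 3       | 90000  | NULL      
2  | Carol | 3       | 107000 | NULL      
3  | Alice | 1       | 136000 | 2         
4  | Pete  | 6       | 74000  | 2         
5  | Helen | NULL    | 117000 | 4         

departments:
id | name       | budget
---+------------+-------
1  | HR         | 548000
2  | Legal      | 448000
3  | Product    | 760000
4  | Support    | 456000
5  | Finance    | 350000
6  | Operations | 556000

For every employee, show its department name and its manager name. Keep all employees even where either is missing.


Two LEFT JOINs from the same base table employees: one to departments via dept_id, one to employees itself via manager_id. Both are LEFT so every employee is preserved.
Match against departments:
  - employee 1 (Quinn): dept_id=3 -> matches Product
  - employee 2 (Carol): dept_id=3 -> matches Product
  - employee 3 (Alice): dept_id=1 -> matches HR
  - employee 4 (Pete): dept_id=6 -> matches Operations
  - employee 5 (Helen): dept_id=NULL, no match -> kept with NULL
Match against employees (self):
  - employee 1 (Quinn): manager_id=NULL -> NULL
  - employee 2 (Carol): manager_id=NULL -> NULL
  - employee 3 (Alice): manager_id=2 -> Carol
  - employee 4 (Pete): manager_id=2 -> Carol
  - employee 5 (Helen): manager_id=4 -> Pete

SQL:
SELECT a.name, b.name AS department, c.name AS manager
FROM employees a
LEFT JOIN departments b ON a.dept_id = b.id
LEFT JOIN employees c ON a.manager_id = c.id

Result:
name  | department | manager
------+------------+--------
Quinn | Product    | NULL   
Carol | Product    | NULL   
Alice | HR         | Carol  
Pete  | Operations | Carol  
Helen | NULL       | Pete   


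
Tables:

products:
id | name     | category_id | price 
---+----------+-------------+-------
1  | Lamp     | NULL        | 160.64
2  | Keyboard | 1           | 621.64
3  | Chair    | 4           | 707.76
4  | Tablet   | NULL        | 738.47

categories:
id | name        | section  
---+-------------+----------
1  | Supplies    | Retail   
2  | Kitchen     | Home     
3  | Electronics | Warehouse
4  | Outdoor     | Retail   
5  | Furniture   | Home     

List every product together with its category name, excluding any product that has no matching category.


INNER JOIN keeps only products rows whose category_id matches an id in categories. Walk through each product:
  - product 1 (Lamp): category_id=NULL, no match -> dropped
  - product 2 (Keyboard): category_id=1 -> matches Supplies
  - product 3 (Chair): category_id=4 -> matches Outdoor
  - product 4 (Tablet): category_id=NULL, no match -> dropped
So 2 of 4 rows are dropped.

SQL:
SELECT a.name, b.name AS category
FROM products a
INNER JOIN categories b ON a.category_id = b.id

Result:
name     | category
---------+---------
Keyboard | Supplies
Chair    | Outdoor 


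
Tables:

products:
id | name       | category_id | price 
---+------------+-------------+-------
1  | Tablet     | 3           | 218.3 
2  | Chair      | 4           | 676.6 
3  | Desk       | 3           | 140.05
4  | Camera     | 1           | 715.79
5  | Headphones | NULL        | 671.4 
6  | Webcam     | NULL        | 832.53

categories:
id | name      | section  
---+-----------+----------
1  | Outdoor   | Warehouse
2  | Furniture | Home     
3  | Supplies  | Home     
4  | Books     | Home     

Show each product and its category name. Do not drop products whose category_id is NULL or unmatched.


LEFT JOIN keeps every row from products (the left table); where category_id has no match in categories, the category columns become NULL. Walk through each product:
  - product 1 (Tablet): category_id=3 -> matches Supplies
  - product 2 (Chair): category_id=4 -> matches Books
  - product 3 (Desk): category_id=3 -> matches Supplies
  - product 4 (Camera): category_id=1 -> matches Outdoor
  - product 5 (Headphones): category_id=NULL, no match -> kept with NULL
  - product 6 (Webcam): category_id=NULL, no match -> kept with NULL
All 6 rows appear; 2 have NULL category.

SQL:
SELECT a.name, b.name AS category
FROM products a
LEFT JOIN categories b ON a.category_id = b.id

Result:
name       | category
-----------+---------
Tablet     | Supplies
Chair      | Books   
Desk       | Supplies
Camera     | Outdoor 
Headphones | NULL    
Webcam     | NULL    


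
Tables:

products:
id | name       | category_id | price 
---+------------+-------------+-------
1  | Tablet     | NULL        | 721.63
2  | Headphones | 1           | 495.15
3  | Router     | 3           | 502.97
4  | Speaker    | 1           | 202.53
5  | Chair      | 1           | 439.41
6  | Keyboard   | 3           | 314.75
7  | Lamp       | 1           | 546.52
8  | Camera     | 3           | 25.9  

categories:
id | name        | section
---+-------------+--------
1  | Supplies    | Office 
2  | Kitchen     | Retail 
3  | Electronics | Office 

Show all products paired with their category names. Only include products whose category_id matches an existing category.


INNER JOIN keeps only products rows whose category_id matches an id in categories. Walk through each product:
  - product 1 (Tablet): category_id=NULL, no match -> dropped
  - product 2 (Headphones): category_id=1 -> matches Supplies
  - product 3 (Router): category_id=3 -> matches Electronics
  - product 4 (Speaker): category_id=1 -> matches Supplies
  - product 5 (Chair): category_id=1 -> matches Supplies
  - product 6 (Keyboard): category_id=3 -> matches Electronics
  - product 7 (Lamp): category_id=1 -> matches Supplies
  - product 8 (Camera): category_id=3 -> matches Electronics
So 1 of 8 rows is dropped.

SQL:
SELECT a.name, b.name AS category
FROM products a
INNER JOIN categories b ON a.category_id = b.id

Result:
name       | category   
-----------+------------
Headphones | Supplies   
Router     | Electronics
Speaker    | Supplies   
Chair      | Supplies   
Keyboard   | Electronics
Lamp       | Supplies   
Camera     | Electronics


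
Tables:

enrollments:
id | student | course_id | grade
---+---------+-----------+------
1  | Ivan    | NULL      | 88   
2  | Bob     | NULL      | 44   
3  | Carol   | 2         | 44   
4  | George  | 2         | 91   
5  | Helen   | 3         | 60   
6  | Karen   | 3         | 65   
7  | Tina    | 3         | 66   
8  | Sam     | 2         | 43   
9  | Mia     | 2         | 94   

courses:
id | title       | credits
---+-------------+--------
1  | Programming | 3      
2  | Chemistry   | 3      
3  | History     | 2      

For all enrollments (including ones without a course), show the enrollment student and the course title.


LEFT JOIN keeps every row from enrollments (the left table); where course_id has no match in courses, the course columns become NULL. Walk through each enrollment:
  - enrollment 1 (Ivan): course_id=NULL, no match -> kept with NULL
  - enrollment 2 (Bob): course_id=NULL, no match -> kept with NULL
  - enrollment 3 (Carol): course_id=2 -> matches Chemistry
  - enrollment 4 (George): course_id=2 -> matches Chemistry
  - enrollment 5 (Helen): course_id=3 -> matches History
  - enrollment 6 (Karen): course_id=3 -> matches History
  - enrollment 7 (Tina): course_id=3 -> matches History
  - enrollment 8 (Sam): course_id=2 -> matches Chemistry
  - enrollment 9 (Mia): course_id=2 -> matches Chemistry
All 9 rows appear; 2 have NULL course.

SQL:
SELECT a.student, b.title AS course
FROM enrollments a
LEFT JOIN courses b ON a.course_id = b.id

Result:
student | course   
--------+----------
Ivan    | NULL     
Bob     | NULL     
Carol   | Chemistry
George  | Chemistry
Helen   | History  
Karen   | History  
Tina    | History  
Sam     | Chemistry
Mia     | Chemistry


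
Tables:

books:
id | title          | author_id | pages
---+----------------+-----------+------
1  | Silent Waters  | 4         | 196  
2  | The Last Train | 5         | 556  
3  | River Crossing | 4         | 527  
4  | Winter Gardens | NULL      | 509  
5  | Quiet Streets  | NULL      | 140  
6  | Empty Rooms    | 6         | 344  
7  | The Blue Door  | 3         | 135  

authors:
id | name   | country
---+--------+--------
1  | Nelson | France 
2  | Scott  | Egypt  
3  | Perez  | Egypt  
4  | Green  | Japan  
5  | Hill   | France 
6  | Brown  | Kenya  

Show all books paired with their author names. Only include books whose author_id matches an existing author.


INNER JOIN keeps only books rows whose author_id matches an id in authors. Walk through each book:
  - book 1 (Silent Waters): author_id=4 -> matches Green
  - book 2 (The Last Train): author_id=5 -> matches Hill
  - book 3 (River Crossing): author_id=4 -> matches Green
  - book 4 (Winter Gardens): author_id=NULL, no match -> dropped
  - book 5 (Quiet Streets): author_id=NULL, no match -> dropped
  - book 6 (Empty Rooms): author_id=6 -> matches Brown
  - book 7 (The Blue Door): author_id=3 -> matches Perez
So 2 of 7 rows are dropped.

SQL:
SELECT a.title, b.name AS author
FROM books a
INNER JOIN authors b ON a.author_id = b.id

Result:
title          | author
---------------+-------
Silent Waters  | Green 
The Last Train | Hill  
River Crossing | Green 
Empty Rooms    | Brown 
The Blue Door  | Perez 


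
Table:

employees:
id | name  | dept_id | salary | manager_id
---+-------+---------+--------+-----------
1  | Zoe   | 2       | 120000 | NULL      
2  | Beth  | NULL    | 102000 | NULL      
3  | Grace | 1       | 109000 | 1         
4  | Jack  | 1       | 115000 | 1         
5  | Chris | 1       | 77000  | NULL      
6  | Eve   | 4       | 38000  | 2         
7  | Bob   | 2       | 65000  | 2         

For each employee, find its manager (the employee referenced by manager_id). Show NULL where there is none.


This is a self-join: employees is joined to a second copy of itself, matching each row's manager_id to another row's id. Use LEFT JOIN so rows with manager_id=NULL are kept.
  - employee 1 (Zoe): manager_id=NULL -> NULL
  - employee 2 (Beth): manager_id=NULL -> NULL
  - employee 3 (Grace): manager_id=1 -> Zoe
  - employee 4 (Jack): manager_id=1 -> Zoe
  - employee 5 (Chris): manager_id=NULL -> NULL
  - employee 6 (Eve): manager_id=2 -> Beth
  - employee 7 (Bob): manager_id=2 -> Beth

SQL:
SELECT a.name AS item, b.name AS manager
FROM employees a
LEFT JOIN employees b ON a.manager_id = b.id

Result:
item  | manager
------+--------
Zoe   | NULL   
Beth  | NULL   
Grace | Zoe    
Jack  | Zoe    
Chris | NULL   
Eve   | Beth   
Bob   | Beth   


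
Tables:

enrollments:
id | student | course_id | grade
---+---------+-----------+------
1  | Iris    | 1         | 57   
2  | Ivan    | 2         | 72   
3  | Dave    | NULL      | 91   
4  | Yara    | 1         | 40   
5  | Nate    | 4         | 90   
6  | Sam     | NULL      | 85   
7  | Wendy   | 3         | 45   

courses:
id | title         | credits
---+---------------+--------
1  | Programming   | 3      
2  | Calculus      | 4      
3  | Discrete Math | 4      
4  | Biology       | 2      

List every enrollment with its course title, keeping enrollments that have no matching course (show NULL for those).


LEFT JOIN keeps every row from enrollments (the left table); where course_id has no match in courses, the course columns become NULL. Walk through each enrollment:
  - enrollment 1 (Iris): course_id=1 -> matches Programming
  - enrollment 2 (Ivan): course_id=2 -> matches Calculus
  - enrollment 3 (Dave): course_id=NULL, no match -> kept with NULL
  - enrollment 4 (Yara): course_id=1 -> matches Programming
  - enrollment 5 (Nate): course_id=4 -> matches Biology
  - enrollment 6 (Sam): course_id=NULL, no match -> kept with NULL
  - enrollment 7 (Wendy): course_id=3 -> matches Discrete Math
All 7 rows appear; 2 have NULL course.

SQL:
SELECT a.student, b.title AS course
FROM enrollments a
LEFT JOIN courses b ON a.course_id = b.id

Result:
student | course       
--------+--------------
Iris    | Programming  
Ivan    | Calculus     
Dave    | NULL         
Yara    | Programming  
Nate    | Biology      
Sam     | NULL         
Wendy   | Discrete Math


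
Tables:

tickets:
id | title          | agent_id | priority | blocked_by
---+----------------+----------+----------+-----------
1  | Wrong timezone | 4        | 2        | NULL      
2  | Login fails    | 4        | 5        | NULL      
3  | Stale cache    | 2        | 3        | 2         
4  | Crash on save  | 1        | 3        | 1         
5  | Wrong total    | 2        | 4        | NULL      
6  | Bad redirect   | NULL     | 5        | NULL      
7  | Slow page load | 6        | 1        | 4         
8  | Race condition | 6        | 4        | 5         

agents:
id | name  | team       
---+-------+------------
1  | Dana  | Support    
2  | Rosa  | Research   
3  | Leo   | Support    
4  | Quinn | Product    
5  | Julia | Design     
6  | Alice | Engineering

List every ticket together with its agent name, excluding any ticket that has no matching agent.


INNER JOIN keeps only tickets rows whose agent_id matches an id in agents. Walk through each ticket:
  - ticket 1 (Wrong timezone): agent_id=4 -> matches Quinn
  - ticket 2 (Login fails): agent_id=4 -> matches Quinn
  - ticket 3 (Stale cache): agent_id=2 -> matches Rosa
  - ticket 4 (Crash on save): agent_id=1 -> matches Dana
  - ticket 5 (Wrong total): agent_id=2 -> matches Rosa
  - ticket 6 (Bad redirect): agent_id=NULL, no match -> dropped
  - ticket 7 (Slow page load): agent_id=6 -> matches Alice
  - ticket 8 (Race condition): agent_id=6 -> matches Alice
So 1 of 8 rows is dropped.

SQL:
SELECT a.title, b.name AS agent
FROM tickets a
INNER JOIN agents b ON a.agent_id = b.id

Result:
title          | agent
---------------+------
Wrong timezone | Quinn
Login fails    | Quinn
Stale cache    | Rosa 
Crash on save  | Dana 
Wrong total    | Rosa 
Slow page load | Alice
Race condition | Alice


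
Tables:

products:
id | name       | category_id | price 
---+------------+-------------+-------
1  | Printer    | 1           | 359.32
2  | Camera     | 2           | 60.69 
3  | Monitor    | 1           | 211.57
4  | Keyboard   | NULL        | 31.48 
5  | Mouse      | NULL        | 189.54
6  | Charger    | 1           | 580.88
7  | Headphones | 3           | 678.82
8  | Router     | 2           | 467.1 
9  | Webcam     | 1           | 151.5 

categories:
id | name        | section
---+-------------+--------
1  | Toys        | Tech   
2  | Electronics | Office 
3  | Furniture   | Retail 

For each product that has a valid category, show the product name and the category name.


INNER JOIN keeps only products rows whose category_id matches an id in categories. Walk through each product:
  - product 1 (Printer): category_id=1 -> matches Toys
  - product 2 (Camera): category_id=2 -> matches Electronics
  - product 3 (Monitor): category_id=1 -> matches Toys
  - product 4 (Keyboard): category_id=NULL, no match -> dropped
  - product 5 (Mouse): category_id=NULL, no match -> dropped
  - product 6 (Charger): category_id=1 -> matches Toys
  - product 7 (Headphones): category_id=3 -> matches Furniture
  - product 8 (Router): category_id=2 -> matches Electronics
  - product 9 (Webcam): category_id=1 -> matches Toys
So 2 of 9 rows are dropped.

SQL:
SELECT a.name, b.name AS category
FROM products a
INNER JOIN categories b ON a.category_id = b.id

Result:
name       | category   
-----------+------------
Printer    | Toys       
Camera     | Electronics
Monitor    | Toys       
Charger    | Toys       
Headphones | Furniture  
Router     | Electronics
Webcam     | Toys       


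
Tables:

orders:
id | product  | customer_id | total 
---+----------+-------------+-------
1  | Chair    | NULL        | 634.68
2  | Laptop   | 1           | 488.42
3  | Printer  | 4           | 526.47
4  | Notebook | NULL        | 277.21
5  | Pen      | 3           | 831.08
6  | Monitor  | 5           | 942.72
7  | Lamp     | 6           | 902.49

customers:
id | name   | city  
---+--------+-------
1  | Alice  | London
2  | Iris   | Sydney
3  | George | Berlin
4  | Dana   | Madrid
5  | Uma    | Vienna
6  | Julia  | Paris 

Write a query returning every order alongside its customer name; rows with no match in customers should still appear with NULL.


LEFT JOIN keeps every row from orders (the left table); where customer_id has no match in customers, the customer columns become NULL. Walk through each order:
  - order 1 (Chair): customer_id=NULL, no match -> kept with NULL
  - order 2 (Laptop): customer_id=1 -> matches Alice
  - order 3 (Printer): customer_id=4 -> matches Dana
  - order 4 (Notebook): customer_id=NULL, no match -> kept with NULL
  - order 5 (Pen): customer_id=3 -> matches George
  - order 6 (Monitor): customer_id=5 -> matches Uma
  - order 7 (Lamp): customer_id=6 -> matches Julia
All 7 rows appear; 2 have NULL customer.

SQL:
SELECT a.product, b.name AS customer
FROM orders a
LEFT JOIN customers b ON a.customer_id = b.id

Result:
product  | customer
---------+---------
Chair    | NULL    
Laptop   | Alice   
Printer  | Dana    
Notebook | NULL    
Pen      | George  
Monitor  | Uma     
Lamp     | Julia   


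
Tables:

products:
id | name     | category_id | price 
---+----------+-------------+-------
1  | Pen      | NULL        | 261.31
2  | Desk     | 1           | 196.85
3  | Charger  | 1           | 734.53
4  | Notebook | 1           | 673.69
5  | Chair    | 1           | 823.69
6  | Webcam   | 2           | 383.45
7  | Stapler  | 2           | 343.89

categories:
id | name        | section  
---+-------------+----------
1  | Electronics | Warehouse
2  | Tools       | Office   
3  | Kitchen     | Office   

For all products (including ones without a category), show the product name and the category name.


LEFT JOIN keeps every row from products (the left table); where category_id has no match in categories, the category columns become NULL. Walk through each product:
  - product 1 (Pen): category_id=NULL, no match -> kept with NULL
  - product 2 (Desk): category_id=1 -> matches Electronics
  - product 3 (Charger): category_id=1 -> matches Electronics
  - product 4 (Notebook): category_id=1 -> matches Electronics
  - product 5 (Chair): category_id=1 -> matches Electronics
  - product 6 (Webcam): category_id=2 -> matches Tools
  - product 7 (Stapler): category_id=2 -> matches Tools
All 7 rows appear; 1 has NULL category.

SQL:
SELECT a.name, b.name AS category
FROM products a
LEFT JOIN categories b ON a.category_id = b.id

Result:
name     | category   
---------+------------
Pen      | NULL       
Desk     | Electronics
Charger  | Electronics
Notebook | Electronics
Chair    | Electronics
Webcam   | Tools      
Stapler  | Tools      


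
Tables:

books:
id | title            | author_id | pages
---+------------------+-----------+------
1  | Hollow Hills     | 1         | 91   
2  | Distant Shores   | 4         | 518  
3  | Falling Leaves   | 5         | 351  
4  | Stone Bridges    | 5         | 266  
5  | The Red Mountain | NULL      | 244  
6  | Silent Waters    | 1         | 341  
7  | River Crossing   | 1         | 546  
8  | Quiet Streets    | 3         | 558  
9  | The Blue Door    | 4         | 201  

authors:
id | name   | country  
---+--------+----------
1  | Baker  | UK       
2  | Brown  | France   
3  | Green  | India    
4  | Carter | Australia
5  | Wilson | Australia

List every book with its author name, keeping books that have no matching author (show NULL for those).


LEFT JOIN keeps every row from books (the left table); where author_id has no match in authors, the author columns become NULL. Walk through each book:
  - book 1 (Hollow Hills): author_id=1 -> matches Baker
  - book 2 (Distant Shores): author_id=4 -> matches Carter
  - book 3 (Falling Leaves): author_id=5 -> matches Wilson
  - book 4 (Stone Bridges): author_id=5 -> matches Wilson
  - book 5 (The Red Mountain): author_id=NULL, no match -> kept with NULL
  - book 6 (Silent Waters): author_id=1 -> matches Baker
  - book 7 (River Crossing): author_id=1 -> matches Baker
  - book 8 (Quiet Streets): author_id=3 -> matches Green
  - book 9 (The Blue Door): author_id=4 -> matches Carter
All 9 rows appear; 1 has NULL author.

SQL:
SELECT a.title, b.name AS author
FROM books a
LEFT JOIN authors b ON a.author_id = b.id

Result:
title            | author
-----------------+-------
Hollow Hills     | Baker 
Distant Shores   | Carter
Falling Leaves   | Wilson
Stone Bridges    | Wilson
The Red Mountain | NULL  
Silent Waters    | Baker 
River Crossing   | Baker 
Quiet Streets    | Green 
The Blue Door    | Carter


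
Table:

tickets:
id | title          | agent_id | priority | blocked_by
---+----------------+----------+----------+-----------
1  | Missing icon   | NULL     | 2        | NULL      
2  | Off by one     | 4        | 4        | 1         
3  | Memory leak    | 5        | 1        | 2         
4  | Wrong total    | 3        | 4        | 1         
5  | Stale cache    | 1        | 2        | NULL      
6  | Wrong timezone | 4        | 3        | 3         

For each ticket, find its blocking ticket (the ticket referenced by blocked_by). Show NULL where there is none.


This is a self-join: tickets is joined to a second copy of itself, matching each row's blocked_by to another row's id. Use LEFT JOIN so rows with blocked_by=NULL are kept.
  - ticket 1 (Missing icon): blocked_by=NULL -> NULL
  - ticket 2 (Off by one): blocked_by=1 -> Missing icon
  - ticket 3 (Memory leak): blocked_by=2 -> Off by one
  - ticket 4 (Wrong total): blocked_by=1 -> Missing icon
  - ticket 5 (Stale cache): blocked_by=NULL -> NULL
  - ticket 6 (Wrong timezone): blocked_by=3 -> Memory leak

SQL:
SELECT a.title AS item, b.title AS blocked_by
FROM tickets a
LEFT JOIN tickets b ON a.blocked_by = b.id

Result:
item           | blocked_by  
---------------+-------------
Missing icon   | NULL        
Off by one     | Missing icon
Memory leak    | Off by one  
Wrong total    | Missing icon
Stale cache    | NULL        
Wrong timezone | Memory leak 


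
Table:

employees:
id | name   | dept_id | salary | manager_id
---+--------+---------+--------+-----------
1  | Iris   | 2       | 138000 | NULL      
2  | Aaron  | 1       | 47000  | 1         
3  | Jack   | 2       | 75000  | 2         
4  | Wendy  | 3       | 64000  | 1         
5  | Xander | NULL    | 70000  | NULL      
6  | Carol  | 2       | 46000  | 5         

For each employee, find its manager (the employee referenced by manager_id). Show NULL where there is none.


This is a self-join: employees is joined to a second copy of itself, matching each row's manager_id to another row's id. Use LEFT JOIN so rows with manager_id=NULL are kept.
  - employee 1 (Iris): manager_id=NULL -> NULL
  - employee 2 (Aaron): manager_id=1 -> Iris
  - employee 3 (Jack): manager_id=2 -> Aaron
  - employee 4 (Wendy): manager_id=1 -> Iris
  - employee 5 (Xander): manager_id=NULL -> NULL
  - employee 6 (Carol): manager_id=5 -> Xander

SQL:
SELECT a.name AS item, b.name AS manager
FROM employees a
LEFT JOIN employees b ON a.manager_id = b.id

Result:
item   | manager
-------+--------
Iris   | NULL   
Aaron  | Iris   
Jack   | Aaron  
Wendy  | Iris   
Xander | NULL   
Carol  | Xander 


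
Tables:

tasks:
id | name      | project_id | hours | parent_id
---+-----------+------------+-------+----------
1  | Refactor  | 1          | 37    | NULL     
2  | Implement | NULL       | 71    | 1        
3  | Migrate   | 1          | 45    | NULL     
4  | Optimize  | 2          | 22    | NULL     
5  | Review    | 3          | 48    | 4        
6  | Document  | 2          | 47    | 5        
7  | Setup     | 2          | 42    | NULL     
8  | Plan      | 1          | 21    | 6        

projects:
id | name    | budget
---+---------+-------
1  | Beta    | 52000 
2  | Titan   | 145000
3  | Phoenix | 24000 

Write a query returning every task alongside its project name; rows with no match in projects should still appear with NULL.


LEFT JOIN keeps every row from tasks (the left table); where project_id has no match in projects, the project columns become NULL. Walk through each task:
  - task 1 (Refactor): project_id=1 -> matches Beta
  - task 2 (Implement): project_id=NULL, no match -> kept with NULL
  - task 3 (Migrate): project_id=1 -> matches Beta
  - task 4 (Optimize): project_id=2 -> matches Titan
  - task 5 (Review): project_id=3 -> matches Phoenix
  - task 6 (Document): project_id=2 -> matches Titan
  - task 7 (Setup): project_id=2 -> matches Titan
  - task 8 (Plan): project_id=1 -> matches Beta
All 8 rows appear; 1 has NULL project.

SQL:
SELECT a.name, b.name AS project
FROM tasks a
LEFT JOIN projects b ON a.project_id = b.id

Result:
name      | project
----------+--------
Refactor  | Beta   
Implement | NULL   
Migrate   | Beta   
Optimize  | Titan  
Review    | Phoenix
Document  | Titan  
Setup     | Titan  
Plan      | Beta   


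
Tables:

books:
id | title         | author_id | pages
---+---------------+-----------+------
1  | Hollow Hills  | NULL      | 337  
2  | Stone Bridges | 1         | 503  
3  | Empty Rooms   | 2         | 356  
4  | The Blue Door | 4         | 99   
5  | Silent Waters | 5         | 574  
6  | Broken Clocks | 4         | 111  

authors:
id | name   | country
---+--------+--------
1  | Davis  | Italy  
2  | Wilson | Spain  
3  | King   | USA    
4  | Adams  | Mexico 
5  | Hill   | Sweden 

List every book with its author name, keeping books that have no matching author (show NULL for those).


LEFT JOIN keeps every row from books (the left table); where author_id has no match in authors, the author columns become NULL. Walk through each book:
  - book 1 (Hollow Hills): author_id=NULL, no match -> kept with NULL
  - book 2 (Stone Bridges): author_id=1 -> matches Davis
  - book 3 (Empty Rooms): author_id=2 -> matches Wilson
  - book 4 (The Blue Door): author_id=4 -> matches Adams
  - book 5 (Silent Waters): author_id=5 -> matches Hill
  - book 6 (Broken Clocks): author_id=4 -> matches Adams
All 6 rows appear; 1 has NULL author.

SQL:
SELECT a.title, b.name AS author
FROM books a
LEFT JOIN authors b ON a.author_id = b.id

Result:
title         | author
--------------+-------
Hollow Hills  | NULL  
Stone Bridges | Davis 
Empty Rooms   | Wilson
The Blue Door | Adams 
Silent Waters | Hill  
Broken Clocks | Adams 


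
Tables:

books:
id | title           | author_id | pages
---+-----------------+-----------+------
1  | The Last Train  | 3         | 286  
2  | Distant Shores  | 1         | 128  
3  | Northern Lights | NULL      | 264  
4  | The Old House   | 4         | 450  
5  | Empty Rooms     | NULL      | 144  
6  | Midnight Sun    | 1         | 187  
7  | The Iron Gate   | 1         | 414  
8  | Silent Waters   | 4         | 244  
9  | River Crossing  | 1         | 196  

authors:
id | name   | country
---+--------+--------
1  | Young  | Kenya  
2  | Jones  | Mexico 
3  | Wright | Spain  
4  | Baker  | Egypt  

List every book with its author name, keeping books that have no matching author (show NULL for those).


LEFT JOIN keeps every row from books (the left table); where author_id has no match in authors, the author columns become NULL. Walk through each book:
  - book 1 (The Last Train): author_id=3 -> matches Wright
  - book 2 (Distant Shores): author_id=1 -> matches Young
  - book 3 (Northern Lights): author_id=NULL, no match -> kept with NULL
  - book 4 (The Old House): author_id=4 -> matches Baker
  - book 5 (Empty Rooms): author_id=NULL, no match -> kept with NULL
  - book 6 (Midnight Sun): author_id=1 -> matches Young
  - book 7 (The Iron Gate): author_id=1 -> matches Young
  - book 8 (Silent Waters): author_id=4 -> matches Baker
  - book 9 (River Crossing): author_id=1 -> matches Young
All 9 rows appear; 2 have NULL author.

SQL:
SELECT a.title, b.name AS author
FROM books a
LEFT JOIN authors b ON a.author_id = b.id

Result:
title           | author
----------------+-------
The Last Train  | Wright
Distant Shores  | Young 
Northern Lights | NULL  
The Old House   | Baker 
Empty Rooms     | NULL  
Midnight Sun    | Young 
The Iron Gate   | Young 
Silent Waters   | Baker 
River Crossing  | Young 


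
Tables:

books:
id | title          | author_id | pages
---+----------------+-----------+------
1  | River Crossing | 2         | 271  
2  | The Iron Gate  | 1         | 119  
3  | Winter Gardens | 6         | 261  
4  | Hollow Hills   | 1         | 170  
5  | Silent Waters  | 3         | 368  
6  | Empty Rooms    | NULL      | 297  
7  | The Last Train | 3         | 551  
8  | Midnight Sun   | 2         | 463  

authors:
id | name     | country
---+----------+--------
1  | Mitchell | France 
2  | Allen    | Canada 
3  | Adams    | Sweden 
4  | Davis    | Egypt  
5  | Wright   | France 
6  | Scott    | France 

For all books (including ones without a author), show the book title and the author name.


LEFT JOIN keeps every row from books (the left table); where author_id has no match in authors, the author columns become NULL. Walk through each book:
  - book 1 (River Crossing): author_id=2 -> matches Allen
  - book 2 (The Iron Gate): author_id=1 -> matches Mitchell
  - book 3 (Winter Gardens): author_id=6 -> matches Scott
  - book 4 (Hollow Hills): author_id=1 -> matches Mitchell
  - book 5 (Silent Waters): author_id=3 -> matches Adams
  - book 6 (Empty Rooms): author_id=NULL, no match -> kept with NULL
  - book 7 (The Last Train): author_id=3 -> matches Adams
  - book 8 (Midnight Sun): author_id=2 -> matches Allen
All 8 rows appear; 1 has NULL author.

SQL:
SELECT a.title, b.name AS author
FROM books a
LEFT JOIN authors b ON a.author_id = b.id

Result:
title          | author  
---------------+---------
River Crossing | Allen   
The Iron Gate  | Mitchell
Winter Gardens | Scott   
Hollow Hills   | Mitchell
Silent Waters  | Adams   
Empty Rooms    | NULL    
The Last Train | Adams   
Midnight Sun   | Allen   


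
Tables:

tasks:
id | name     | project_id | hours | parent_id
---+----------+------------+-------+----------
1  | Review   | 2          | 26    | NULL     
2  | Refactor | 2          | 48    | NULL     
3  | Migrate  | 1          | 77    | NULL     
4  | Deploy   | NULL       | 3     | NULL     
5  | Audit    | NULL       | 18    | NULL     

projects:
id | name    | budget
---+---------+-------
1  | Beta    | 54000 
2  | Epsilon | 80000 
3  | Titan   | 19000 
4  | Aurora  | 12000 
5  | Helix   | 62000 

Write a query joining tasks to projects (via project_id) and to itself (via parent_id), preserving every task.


Two LEFT JOINs from the same base table tasks: one to projects via project_id, one to tasks itself via parent_id. Both are LEFT so every task is preserved.
Match against projects:
  - task 1 (Review): project_id=2 -> matches Epsilon
  - task 2 (Refactor): project_id=2 -> matches Epsilon
  - task 3 (Migrate): project_id=1 -> matches Beta
  - task 4 (Deploy): project_id=NULL, no match -> kept with NULL
  - task 5 (Audit): project_id=NULL, no match -> kept with NULL
Match against tasks (self):
  - task 1 (Review): parent_id=NULL -> NULL
  - task 2 (Refactor): parent_id=NULL -> NULL
  - task 3 (Migrate): parent_id=NULL -> NULL
  - task 4 (Deploy): parent_id=NULL -> NULL
  - task 5 (Audit): parent_id=NULL -> NULL

SQL:
SELECT a.name, b.name AS project, c.name AS parent
FROM tasks a
LEFT JOIN projects b ON a.project_id = b.id
LEFT JOIN tasks c ON a.parent_id = c.id

Result:
name     | project | parent
---------+---------+-------
Review   | Epsilon | NULL  
Refactor | Epsilon | NULL  
Migrate  | Beta    | NULL  
Deploy   | NULL    | NULL  
Audit    | NULL    | NULL  
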